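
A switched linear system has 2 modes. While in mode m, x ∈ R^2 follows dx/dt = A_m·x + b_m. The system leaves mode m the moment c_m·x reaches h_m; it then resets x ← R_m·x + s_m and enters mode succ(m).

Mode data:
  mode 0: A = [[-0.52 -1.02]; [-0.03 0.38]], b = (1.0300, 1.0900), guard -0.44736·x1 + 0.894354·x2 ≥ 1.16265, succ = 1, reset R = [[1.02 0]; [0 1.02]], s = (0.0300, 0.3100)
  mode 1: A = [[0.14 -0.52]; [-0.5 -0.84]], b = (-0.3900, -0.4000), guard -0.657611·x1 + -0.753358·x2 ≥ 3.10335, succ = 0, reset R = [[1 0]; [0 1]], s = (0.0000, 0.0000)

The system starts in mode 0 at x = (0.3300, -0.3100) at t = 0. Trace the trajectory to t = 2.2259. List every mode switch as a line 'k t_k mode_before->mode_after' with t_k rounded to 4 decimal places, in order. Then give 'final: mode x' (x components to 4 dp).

1 1.4676 0->1
final: 1 -0.2073 0.7519

Mode 0: guard c·x = 1.1626 hit at Δt = 1.4676 (t = 1.4676), x⁻ = (0.5224, 1.5613) → reset → x⁺ = (0.5628, 1.9025), jump to mode 1
Mode 1: flow for 0.7583 to horizon, guard not reached → x = (-0.2073, 0.7519)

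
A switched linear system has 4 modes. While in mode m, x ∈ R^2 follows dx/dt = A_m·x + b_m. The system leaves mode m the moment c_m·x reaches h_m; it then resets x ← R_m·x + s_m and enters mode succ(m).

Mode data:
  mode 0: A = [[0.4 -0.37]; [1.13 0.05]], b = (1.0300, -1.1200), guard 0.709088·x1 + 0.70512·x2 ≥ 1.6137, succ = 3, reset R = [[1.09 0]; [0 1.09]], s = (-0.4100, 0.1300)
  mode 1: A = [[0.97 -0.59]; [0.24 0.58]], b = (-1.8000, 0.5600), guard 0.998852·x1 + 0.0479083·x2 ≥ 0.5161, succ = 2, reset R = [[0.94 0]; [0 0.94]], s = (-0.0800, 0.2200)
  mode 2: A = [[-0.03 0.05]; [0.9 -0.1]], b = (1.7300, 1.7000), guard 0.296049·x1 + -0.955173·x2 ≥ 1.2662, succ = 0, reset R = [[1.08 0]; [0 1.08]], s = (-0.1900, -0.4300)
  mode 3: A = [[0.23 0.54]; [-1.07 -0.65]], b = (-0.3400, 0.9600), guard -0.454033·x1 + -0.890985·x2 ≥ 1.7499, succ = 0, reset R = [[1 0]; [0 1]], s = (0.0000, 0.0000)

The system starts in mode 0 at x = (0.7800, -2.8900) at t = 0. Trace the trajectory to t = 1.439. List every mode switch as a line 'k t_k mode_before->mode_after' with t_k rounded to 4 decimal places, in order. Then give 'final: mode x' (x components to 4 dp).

1 1.0600 0->3
final: 3 3.5421 -2.2001

Mode 0: guard c·x = 1.6137 hit at Δt = 1.0600 (t = 1.0600), x⁻ = (3.8075, -1.5404) → reset → x⁺ = (3.7402, -1.5490), jump to mode 3
Mode 3: flow for 0.3790 to horizon, guard not reached → x = (3.5421, -2.2001)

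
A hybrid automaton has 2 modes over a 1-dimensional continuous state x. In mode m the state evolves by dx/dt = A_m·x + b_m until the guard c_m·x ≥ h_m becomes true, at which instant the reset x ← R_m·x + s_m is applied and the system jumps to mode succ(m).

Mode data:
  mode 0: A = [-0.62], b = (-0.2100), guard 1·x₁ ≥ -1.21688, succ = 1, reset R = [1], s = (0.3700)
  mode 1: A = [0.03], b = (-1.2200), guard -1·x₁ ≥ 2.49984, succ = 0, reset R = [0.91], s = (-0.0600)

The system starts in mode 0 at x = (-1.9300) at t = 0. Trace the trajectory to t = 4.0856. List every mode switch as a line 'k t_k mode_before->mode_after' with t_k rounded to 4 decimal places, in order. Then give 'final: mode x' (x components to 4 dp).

1 0.9588 0->1
2 2.2603 1->0
3 3.5847 0->1
final: 1 -1.4754

Mode 0: guard c·x = -1.2169 hit at Δt = 0.9588 (t = 0.9588), x⁻ = (-1.2169) → reset → x⁺ = (-0.8469), jump to mode 1
Mode 1: guard c·x = 2.4998 hit at Δt = 1.3015 (t = 2.2603), x⁻ = (-2.4998) → reset → x⁺ = (-2.3349), jump to mode 0
Mode 0: guard c·x = -1.2169 hit at Δt = 1.3244 (t = 3.5847), x⁻ = (-1.2169) → reset → x⁺ = (-0.8469), jump to mode 1
Mode 1: flow for 0.5009 to horizon, guard not reached → x = (-1.4754)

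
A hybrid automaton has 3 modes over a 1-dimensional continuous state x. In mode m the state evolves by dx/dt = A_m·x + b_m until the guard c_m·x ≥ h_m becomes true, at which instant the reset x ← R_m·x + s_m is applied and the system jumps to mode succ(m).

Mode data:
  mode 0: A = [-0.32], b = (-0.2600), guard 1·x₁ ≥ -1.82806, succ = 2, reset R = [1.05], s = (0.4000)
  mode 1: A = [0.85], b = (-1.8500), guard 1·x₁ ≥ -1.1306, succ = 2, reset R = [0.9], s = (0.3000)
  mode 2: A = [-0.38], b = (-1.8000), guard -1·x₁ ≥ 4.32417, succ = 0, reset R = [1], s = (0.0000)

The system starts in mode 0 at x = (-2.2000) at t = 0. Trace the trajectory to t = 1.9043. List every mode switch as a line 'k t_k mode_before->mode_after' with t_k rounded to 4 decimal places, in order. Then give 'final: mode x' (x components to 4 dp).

Mode 0: guard c·x = -1.8281 hit at Δt = 0.9752 (t = 0.9752), x⁻ = (-1.8281) → reset → x⁺ = (-1.5195), jump to mode 2
Mode 2: flow for 0.9291 to horizon, guard not reached → x = (-2.4765)

1 0.9752 0->2
final: 2 -2.4765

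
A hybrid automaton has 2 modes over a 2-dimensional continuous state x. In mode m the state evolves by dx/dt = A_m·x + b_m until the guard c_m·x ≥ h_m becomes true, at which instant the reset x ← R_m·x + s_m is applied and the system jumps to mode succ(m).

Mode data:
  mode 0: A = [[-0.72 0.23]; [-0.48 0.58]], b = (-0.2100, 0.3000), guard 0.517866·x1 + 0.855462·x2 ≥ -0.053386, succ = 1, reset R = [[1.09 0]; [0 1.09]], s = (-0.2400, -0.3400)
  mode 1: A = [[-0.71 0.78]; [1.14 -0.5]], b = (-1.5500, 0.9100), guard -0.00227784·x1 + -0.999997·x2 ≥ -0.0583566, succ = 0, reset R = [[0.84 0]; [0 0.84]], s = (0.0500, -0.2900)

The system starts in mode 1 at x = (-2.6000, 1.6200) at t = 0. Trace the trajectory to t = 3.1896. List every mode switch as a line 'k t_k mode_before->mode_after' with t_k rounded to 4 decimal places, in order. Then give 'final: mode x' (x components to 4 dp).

1 0.7622 1->0
2 1.5431 0->1
3 1.8271 1->0
4 2.6250 0->1
5 2.7573 1->0
final: 0 -0.7884 0.0472

Mode 1: guard c·x = -0.0584 hit at Δt = 0.7622 (t = 0.7622), x⁻ = (-2.1088, 0.0632) → reset → x⁺ = (-1.7214, -0.2369), jump to mode 0
Mode 0: guard c·x = -0.0534 hit at Δt = 0.7809 (t = 1.5431), x⁻ = (-1.0785, 0.5905) → reset → x⁺ = (-1.4155, 0.3036), jump to mode 1
Mode 1: guard c·x = -0.0584 hit at Δt = 0.2840 (t = 1.8271), x⁻ = (-1.5199, 0.0618) → reset → x⁺ = (-1.2267, -0.2381), jump to mode 0
Mode 0: guard c·x = -0.0534 hit at Δt = 0.7979 (t = 2.6250), x⁻ = (-0.8024, 0.4233) → reset → x⁺ = (-1.1146, 0.1214), jump to mode 1
Mode 1: guard c·x = -0.0584 hit at Δt = 0.1323 (t = 2.7573), x⁻ = (-1.2014, 0.0611) → reset → x⁺ = (-0.9591, -0.2387), jump to mode 0
Mode 0: flow for 0.4323 to horizon, guard not reached → x = (-0.7884, 0.0472)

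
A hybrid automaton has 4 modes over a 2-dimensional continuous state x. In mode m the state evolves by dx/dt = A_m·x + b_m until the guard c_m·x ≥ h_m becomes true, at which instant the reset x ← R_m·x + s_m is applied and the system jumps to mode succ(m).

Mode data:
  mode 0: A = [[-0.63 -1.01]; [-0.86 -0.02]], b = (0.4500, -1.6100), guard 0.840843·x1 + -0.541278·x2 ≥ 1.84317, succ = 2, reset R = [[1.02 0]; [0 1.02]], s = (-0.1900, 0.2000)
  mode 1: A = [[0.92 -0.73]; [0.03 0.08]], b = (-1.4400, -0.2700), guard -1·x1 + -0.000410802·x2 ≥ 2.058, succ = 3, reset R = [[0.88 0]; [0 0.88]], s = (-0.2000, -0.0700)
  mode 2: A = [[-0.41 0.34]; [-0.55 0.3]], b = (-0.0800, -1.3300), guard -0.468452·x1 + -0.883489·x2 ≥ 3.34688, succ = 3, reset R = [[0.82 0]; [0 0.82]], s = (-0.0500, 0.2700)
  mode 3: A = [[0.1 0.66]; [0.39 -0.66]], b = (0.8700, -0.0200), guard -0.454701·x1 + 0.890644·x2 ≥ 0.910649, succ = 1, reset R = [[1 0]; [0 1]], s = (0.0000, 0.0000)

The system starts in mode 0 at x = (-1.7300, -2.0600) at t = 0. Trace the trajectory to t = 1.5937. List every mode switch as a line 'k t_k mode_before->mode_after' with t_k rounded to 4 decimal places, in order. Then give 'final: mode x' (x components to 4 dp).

1 0.6772 0->2
2 1.1319 2->3
final: 3 -0.6248 -2.0830

Mode 0: guard c·x = 1.8432 hit at Δt = 0.6772 (t = 0.6772), x⁻ = (0.4170, -2.7575) → reset → x⁺ = (0.2353, -2.6127), jump to mode 2
Mode 2: guard c·x = 3.3469 hit at Δt = 0.4547 (t = 1.1319), x⁻ = (-0.2809, -3.6393) → reset → x⁺ = (-0.2804, -2.7142), jump to mode 3
Mode 3: flow for 0.4618 to horizon, guard not reached → x = (-0.6248, -2.0830)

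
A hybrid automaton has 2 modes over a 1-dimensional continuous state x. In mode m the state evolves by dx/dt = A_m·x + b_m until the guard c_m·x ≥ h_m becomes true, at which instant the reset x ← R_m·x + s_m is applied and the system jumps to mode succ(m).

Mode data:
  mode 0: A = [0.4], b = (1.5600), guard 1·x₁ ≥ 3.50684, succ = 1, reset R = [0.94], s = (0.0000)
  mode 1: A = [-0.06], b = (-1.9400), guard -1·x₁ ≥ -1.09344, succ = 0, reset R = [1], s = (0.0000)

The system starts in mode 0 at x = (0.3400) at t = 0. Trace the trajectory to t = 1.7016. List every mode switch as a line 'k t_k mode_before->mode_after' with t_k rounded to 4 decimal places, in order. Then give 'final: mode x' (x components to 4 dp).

1 1.3946 0->1
final: 1 2.6461

Mode 0: guard c·x = 3.5068 hit at Δt = 1.3946 (t = 1.3946), x⁻ = (3.5068) → reset → x⁺ = (3.2964), jump to mode 1
Mode 1: flow for 0.3070 to horizon, guard not reached → x = (2.6461)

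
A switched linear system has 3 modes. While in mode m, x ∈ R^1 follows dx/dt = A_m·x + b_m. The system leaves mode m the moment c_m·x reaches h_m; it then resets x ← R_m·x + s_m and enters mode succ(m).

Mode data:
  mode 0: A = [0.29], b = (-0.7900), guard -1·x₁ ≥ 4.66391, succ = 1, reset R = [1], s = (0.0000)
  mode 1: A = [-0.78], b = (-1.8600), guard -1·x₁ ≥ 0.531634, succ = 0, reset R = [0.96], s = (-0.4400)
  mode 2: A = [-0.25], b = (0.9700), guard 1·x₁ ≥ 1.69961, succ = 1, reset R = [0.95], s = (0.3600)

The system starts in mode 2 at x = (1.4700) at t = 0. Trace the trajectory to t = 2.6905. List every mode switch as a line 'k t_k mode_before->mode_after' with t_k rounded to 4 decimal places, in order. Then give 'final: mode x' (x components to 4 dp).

Mode 2: guard c·x = 1.6996 hit at Δt = 0.4005 (t = 0.4005), x⁻ = (1.6996) → reset → x⁺ = (1.9746), jump to mode 1
Mode 1: guard c·x = 0.5316 hit at Δt = 1.0968 (t = 1.4973), x⁻ = (-0.5316) → reset → x⁺ = (-0.9504), jump to mode 0
Mode 0: flow for 1.1932 to horizon, guard not reached → x = (-2.4696)

1 0.4005 2->1
2 1.4973 1->0
final: 0 -2.4696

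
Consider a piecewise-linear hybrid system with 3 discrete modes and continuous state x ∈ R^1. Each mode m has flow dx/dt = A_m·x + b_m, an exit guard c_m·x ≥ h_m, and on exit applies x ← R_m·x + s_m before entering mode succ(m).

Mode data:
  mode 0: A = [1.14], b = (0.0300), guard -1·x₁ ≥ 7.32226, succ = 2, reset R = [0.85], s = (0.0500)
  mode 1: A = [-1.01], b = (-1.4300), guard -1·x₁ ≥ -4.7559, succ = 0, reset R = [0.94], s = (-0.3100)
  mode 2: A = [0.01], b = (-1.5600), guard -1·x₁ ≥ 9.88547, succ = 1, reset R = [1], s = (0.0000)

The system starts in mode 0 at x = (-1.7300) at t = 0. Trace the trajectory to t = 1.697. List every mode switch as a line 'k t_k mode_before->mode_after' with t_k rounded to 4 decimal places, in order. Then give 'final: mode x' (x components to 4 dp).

Mode 0: guard c·x = 7.3223 hit at Δt = 1.2759 (t = 1.2759), x⁻ = (-7.3223) → reset → x⁺ = (-6.1739), jump to mode 2
Mode 2: flow for 0.4211 to horizon, guard not reached → x = (-6.8583)

1 1.2759 0->2
final: 2 -6.8583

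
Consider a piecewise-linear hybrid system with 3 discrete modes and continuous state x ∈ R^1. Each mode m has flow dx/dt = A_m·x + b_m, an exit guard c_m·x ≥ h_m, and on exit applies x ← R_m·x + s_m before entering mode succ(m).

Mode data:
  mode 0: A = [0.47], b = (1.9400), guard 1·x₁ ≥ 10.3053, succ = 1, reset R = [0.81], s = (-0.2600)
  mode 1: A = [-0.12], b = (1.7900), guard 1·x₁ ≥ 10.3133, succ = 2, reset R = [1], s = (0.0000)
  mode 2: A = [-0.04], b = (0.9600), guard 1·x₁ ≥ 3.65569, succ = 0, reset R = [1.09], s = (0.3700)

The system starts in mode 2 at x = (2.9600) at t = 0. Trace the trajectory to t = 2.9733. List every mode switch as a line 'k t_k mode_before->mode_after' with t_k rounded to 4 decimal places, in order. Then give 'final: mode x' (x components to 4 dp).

1 0.8406 2->0
2 1.9715 0->1
final: 1 8.8609

Mode 2: guard c·x = 3.6557 hit at Δt = 0.8406 (t = 0.8406), x⁻ = (3.6557) → reset → x⁺ = (4.3547), jump to mode 0
Mode 0: guard c·x = 10.3053 hit at Δt = 1.1309 (t = 1.9715), x⁻ = (10.3053) → reset → x⁺ = (8.0873), jump to mode 1
Mode 1: flow for 1.0018 to horizon, guard not reached → x = (8.8609)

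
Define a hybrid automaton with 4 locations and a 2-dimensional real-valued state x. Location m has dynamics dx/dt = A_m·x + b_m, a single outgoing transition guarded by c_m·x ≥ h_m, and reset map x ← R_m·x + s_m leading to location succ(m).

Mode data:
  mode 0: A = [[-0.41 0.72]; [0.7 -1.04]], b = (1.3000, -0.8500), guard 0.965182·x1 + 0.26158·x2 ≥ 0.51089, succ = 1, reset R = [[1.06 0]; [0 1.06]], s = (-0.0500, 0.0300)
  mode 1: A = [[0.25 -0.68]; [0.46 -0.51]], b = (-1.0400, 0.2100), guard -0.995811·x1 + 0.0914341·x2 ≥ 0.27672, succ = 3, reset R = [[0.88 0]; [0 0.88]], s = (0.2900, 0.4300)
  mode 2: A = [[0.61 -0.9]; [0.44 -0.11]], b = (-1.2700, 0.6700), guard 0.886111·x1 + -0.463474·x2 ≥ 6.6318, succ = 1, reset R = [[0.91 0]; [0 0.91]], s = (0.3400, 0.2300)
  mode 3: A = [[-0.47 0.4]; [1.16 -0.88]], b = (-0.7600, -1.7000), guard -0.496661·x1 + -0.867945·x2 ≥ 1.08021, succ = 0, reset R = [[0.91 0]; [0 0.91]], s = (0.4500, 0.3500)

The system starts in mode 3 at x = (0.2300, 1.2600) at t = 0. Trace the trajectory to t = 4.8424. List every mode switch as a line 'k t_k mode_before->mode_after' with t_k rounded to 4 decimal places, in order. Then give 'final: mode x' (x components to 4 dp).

1 1.1545 3->0
2 2.1059 0->1
3 3.2456 1->3
4 4.0191 3->0
final: 0 0.5909 -0.5511

Mode 3: guard c·x = 1.0802 hit at Δt = 1.1545 (t = 1.1545), x⁻ = (-0.5523, -0.9285) → reset → x⁺ = (-0.0526, -0.4950), jump to mode 0
Mode 0: guard c·x = 0.5109 hit at Δt = 0.9514 (t = 2.1059), x⁻ = (0.6733, -0.5313) → reset → x⁺ = (0.6637, -0.5332), jump to mode 1
Mode 1: guard c·x = 0.2767 hit at Δt = 1.1397 (t = 3.2456), x⁻ = (-0.2813, -0.0373) → reset → x⁺ = (0.0424, 0.3972), jump to mode 3
Mode 3: guard c·x = 1.0802 hit at Δt = 0.7735 (t = 4.0191), x⁻ = (-0.5506, -0.9295) → reset → x⁺ = (-0.0510, -0.4959), jump to mode 0
Mode 0: flow for 0.8233 to horizon, guard not reached → x = (0.5909, -0.5511)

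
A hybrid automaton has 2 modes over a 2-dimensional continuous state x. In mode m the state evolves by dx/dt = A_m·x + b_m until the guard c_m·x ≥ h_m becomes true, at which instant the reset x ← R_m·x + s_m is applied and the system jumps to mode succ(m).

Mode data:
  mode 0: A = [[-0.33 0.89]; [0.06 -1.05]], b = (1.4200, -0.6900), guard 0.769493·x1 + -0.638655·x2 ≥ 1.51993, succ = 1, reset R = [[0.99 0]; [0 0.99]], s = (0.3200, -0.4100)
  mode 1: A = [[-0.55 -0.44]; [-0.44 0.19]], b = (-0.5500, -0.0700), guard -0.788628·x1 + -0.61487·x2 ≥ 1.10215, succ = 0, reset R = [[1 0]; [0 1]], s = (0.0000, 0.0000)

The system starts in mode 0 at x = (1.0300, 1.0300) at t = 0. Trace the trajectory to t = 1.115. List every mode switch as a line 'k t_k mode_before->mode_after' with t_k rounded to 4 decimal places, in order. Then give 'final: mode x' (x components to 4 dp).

Mode 0: guard c·x = 1.5199 hit at Δt = 0.7881 (t = 0.7881), x⁻ = (2.0874, 0.1352) → reset → x⁺ = (2.3865, -0.2762), jump to mode 1
Mode 1: flow for 0.3269 to horizon, guard not reached → x = (1.8904, -0.6335)

1 0.7881 0->1
final: 1 1.8904 -0.6335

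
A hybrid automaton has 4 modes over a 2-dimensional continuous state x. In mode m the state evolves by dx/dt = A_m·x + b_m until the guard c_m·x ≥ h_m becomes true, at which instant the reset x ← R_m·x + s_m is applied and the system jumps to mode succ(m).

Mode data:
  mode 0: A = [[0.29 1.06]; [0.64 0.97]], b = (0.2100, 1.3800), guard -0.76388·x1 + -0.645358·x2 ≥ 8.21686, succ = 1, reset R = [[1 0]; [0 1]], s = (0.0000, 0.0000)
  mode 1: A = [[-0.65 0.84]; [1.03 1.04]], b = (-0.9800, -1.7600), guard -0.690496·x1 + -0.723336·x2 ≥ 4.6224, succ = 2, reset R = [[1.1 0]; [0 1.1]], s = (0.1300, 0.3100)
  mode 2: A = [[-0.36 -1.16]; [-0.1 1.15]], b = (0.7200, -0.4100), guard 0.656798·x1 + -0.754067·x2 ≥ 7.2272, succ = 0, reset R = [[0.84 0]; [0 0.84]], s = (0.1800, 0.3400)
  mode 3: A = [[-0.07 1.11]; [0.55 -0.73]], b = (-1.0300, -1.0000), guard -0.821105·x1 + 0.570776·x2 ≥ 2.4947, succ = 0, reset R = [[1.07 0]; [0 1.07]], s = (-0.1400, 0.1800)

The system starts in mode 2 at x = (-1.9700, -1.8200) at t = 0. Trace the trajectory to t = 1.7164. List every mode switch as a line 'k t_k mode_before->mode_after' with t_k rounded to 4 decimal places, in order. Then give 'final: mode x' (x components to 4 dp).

Mode 2: guard c·x = 7.2272 hit at Δt = 1.0378 (t = 1.0378), x⁻ = (3.2144, -6.7845) → reset → x⁺ = (2.8801, -5.3590), jump to mode 0
Mode 0: flow for 0.6786 to horizon, guard not reached → x = (-1.4794, -8.3023)

1 1.0378 2->0
final: 0 -1.4794 -8.3023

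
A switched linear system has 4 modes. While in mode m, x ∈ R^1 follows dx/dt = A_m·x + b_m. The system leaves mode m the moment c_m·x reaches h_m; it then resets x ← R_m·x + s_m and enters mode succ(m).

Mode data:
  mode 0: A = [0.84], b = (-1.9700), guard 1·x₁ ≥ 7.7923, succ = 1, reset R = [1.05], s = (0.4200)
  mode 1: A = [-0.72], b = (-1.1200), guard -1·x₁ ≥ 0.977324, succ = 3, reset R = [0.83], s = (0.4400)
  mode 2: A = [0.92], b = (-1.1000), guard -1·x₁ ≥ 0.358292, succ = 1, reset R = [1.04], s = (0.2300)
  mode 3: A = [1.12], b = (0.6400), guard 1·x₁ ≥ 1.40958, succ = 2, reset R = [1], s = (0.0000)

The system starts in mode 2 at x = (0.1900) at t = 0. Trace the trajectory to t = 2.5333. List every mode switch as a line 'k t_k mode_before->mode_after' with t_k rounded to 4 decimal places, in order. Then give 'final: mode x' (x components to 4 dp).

Mode 2: guard c·x = 0.3583 hit at Δt = 0.4730 (t = 0.4730), x⁻ = (-0.3583) → reset → x⁺ = (-0.1426), jump to mode 1
Mode 1: guard c·x = 0.9773 hit at Δt = 1.2409 (t = 1.7139), x⁻ = (-0.9773) → reset → x⁺ = (-0.3712), jump to mode 3
Mode 3: flow for 0.8194 to horizon, guard not reached → x = (-0.0701)

1 0.4730 2->1
2 1.7139 1->3
final: 3 -0.0701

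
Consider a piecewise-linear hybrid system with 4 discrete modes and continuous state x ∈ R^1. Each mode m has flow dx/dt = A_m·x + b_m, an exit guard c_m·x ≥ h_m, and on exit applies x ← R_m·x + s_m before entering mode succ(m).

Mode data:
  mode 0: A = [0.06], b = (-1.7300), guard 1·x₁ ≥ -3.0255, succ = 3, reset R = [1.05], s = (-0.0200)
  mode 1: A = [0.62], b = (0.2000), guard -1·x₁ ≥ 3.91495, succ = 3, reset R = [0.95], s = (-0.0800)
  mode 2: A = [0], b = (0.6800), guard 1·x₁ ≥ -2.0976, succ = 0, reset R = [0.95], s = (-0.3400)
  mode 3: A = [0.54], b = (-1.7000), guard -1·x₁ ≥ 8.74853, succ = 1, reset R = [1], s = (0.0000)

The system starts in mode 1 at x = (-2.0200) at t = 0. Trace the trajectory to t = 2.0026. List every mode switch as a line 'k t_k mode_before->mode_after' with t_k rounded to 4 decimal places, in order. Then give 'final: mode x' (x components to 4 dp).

Mode 1: guard c·x = 3.9150 hit at Δt = 1.2092 (t = 1.2092), x⁻ = (-3.9150) → reset → x⁺ = (-3.7992), jump to mode 3
Mode 3: flow for 0.7934 to horizon, guard not reached → x = (-7.5150)

1 1.2092 1->3
final: 3 -7.5150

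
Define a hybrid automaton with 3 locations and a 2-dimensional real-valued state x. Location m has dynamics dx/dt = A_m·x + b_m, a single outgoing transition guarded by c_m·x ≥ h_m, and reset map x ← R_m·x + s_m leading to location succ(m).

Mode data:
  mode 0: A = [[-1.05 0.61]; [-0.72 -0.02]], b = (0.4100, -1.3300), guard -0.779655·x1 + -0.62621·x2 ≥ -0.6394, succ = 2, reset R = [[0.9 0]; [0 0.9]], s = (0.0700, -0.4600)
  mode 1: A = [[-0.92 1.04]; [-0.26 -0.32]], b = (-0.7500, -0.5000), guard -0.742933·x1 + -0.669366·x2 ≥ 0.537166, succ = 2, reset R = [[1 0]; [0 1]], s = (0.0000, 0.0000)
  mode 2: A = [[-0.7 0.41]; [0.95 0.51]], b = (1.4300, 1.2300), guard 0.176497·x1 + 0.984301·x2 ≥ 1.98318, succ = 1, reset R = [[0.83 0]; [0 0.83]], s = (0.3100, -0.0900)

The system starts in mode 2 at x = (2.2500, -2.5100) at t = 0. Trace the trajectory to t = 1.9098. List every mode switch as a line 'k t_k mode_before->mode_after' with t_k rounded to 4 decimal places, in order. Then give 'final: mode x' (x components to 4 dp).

Mode 2: guard c·x = 1.9832 hit at Δt = 1.5534 (t = 1.5534), x⁻ = (1.9960, 1.6569) → reset → x⁺ = (1.9667, 1.2852), jump to mode 1
Mode 1: flow for 0.3564 to horizon, guard not reached → x = (1.5162, 0.8260)

1 1.5534 2->1
final: 1 1.5162 0.8260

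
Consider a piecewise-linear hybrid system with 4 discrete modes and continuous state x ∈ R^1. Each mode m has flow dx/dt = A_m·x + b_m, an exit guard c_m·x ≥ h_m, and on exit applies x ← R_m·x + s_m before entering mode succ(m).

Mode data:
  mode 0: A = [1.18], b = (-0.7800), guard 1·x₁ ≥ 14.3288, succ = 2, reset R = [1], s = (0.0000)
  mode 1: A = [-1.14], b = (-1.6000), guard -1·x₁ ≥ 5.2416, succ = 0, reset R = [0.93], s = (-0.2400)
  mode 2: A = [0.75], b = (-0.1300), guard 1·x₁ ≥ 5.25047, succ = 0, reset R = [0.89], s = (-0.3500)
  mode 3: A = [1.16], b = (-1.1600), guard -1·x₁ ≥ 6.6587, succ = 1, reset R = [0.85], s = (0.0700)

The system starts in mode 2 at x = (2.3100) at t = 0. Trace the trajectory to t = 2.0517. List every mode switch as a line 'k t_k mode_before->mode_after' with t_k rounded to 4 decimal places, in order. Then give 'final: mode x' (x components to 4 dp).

Mode 2: guard c·x = 5.2505 hit at Δt = 1.1540 (t = 1.1540), x⁻ = (5.2505) → reset → x⁺ = (4.3229), jump to mode 0
Mode 0: flow for 0.8977 to horizon, guard not reached → x = (11.2231)

1 1.1540 2->0
final: 0 11.2231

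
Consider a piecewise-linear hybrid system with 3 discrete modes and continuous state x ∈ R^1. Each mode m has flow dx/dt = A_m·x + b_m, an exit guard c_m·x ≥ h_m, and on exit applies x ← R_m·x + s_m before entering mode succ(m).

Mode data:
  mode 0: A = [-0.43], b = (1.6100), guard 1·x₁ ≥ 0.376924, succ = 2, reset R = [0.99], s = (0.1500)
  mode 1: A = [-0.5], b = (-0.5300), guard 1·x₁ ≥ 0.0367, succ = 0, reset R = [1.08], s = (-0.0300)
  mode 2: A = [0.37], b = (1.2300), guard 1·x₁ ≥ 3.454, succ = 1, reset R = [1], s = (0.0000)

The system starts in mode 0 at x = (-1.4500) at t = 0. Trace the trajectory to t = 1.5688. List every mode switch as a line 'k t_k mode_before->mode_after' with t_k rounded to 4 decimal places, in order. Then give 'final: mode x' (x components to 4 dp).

1 1.0080 0->2
final: 2 1.4104

Mode 0: guard c·x = 0.3769 hit at Δt = 1.0080 (t = 1.0080), x⁻ = (0.3769) → reset → x⁺ = (0.5232), jump to mode 2
Mode 2: flow for 0.5608 to horizon, guard not reached → x = (1.4104)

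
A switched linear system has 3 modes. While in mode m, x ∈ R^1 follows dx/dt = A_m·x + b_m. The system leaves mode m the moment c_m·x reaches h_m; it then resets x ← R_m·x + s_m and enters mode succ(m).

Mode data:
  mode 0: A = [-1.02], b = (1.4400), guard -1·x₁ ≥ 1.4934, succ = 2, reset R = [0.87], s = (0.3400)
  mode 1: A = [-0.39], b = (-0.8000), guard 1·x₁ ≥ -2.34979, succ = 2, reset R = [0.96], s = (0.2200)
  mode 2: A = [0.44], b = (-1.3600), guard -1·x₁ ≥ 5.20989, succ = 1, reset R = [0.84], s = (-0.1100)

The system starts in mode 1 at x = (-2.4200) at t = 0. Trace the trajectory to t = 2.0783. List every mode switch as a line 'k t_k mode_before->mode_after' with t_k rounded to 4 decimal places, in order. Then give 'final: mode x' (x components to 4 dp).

Mode 1: guard c·x = -2.3498 hit at Δt = 0.5416 (t = 0.5416), x⁻ = (-2.3498) → reset → x⁺ = (-2.0358), jump to mode 2
Mode 2: guard c·x = 5.2099 hit at Δt = 1.0952 (t = 1.6368), x⁻ = (-5.2099) → reset → x⁺ = (-4.4863), jump to mode 1
Mode 1: flow for 0.4415 to horizon, guard not reached → x = (-4.1012)

1 0.5416 1->2
2 1.6368 2->1
final: 1 -4.1012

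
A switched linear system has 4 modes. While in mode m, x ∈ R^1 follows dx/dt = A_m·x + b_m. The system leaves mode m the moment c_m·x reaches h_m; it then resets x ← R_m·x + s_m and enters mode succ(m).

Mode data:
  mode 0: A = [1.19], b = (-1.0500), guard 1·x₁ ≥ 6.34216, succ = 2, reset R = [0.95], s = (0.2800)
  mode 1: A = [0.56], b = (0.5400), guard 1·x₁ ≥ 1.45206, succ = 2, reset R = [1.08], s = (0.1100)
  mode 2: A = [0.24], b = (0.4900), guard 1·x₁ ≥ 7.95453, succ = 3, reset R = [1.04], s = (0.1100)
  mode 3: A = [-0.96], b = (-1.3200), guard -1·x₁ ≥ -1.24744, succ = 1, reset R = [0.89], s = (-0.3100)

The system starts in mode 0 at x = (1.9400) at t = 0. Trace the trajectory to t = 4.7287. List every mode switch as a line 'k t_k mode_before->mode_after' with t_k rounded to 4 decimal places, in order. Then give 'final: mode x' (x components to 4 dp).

Mode 0: guard c·x = 6.3422 hit at Δt = 1.3793 (t = 1.3793), x⁻ = (6.3422) → reset → x⁺ = (6.3051), jump to mode 2
Mode 2: guard c·x = 7.9545 hit at Δt = 0.7514 (t = 2.1307), x⁻ = (7.9545) → reset → x⁺ = (8.3827), jump to mode 3
Mode 3: guard c·x = -1.2474 hit at Δt = 1.3687 (t = 3.4994), x⁻ = (1.2474) → reset → x⁺ = (0.8002), jump to mode 1
Mode 1: guard c·x = 1.4521 hit at Δt = 0.5614 (t = 4.0608), x⁻ = (1.4521) → reset → x⁺ = (1.6782), jump to mode 2
Mode 2: flow for 0.6679 to horizon, guard not reached → x = (2.3250)

1 1.3793 0->2
2 2.1307 2->3
3 3.4994 3->1
4 4.0608 1->2
final: 2 2.3250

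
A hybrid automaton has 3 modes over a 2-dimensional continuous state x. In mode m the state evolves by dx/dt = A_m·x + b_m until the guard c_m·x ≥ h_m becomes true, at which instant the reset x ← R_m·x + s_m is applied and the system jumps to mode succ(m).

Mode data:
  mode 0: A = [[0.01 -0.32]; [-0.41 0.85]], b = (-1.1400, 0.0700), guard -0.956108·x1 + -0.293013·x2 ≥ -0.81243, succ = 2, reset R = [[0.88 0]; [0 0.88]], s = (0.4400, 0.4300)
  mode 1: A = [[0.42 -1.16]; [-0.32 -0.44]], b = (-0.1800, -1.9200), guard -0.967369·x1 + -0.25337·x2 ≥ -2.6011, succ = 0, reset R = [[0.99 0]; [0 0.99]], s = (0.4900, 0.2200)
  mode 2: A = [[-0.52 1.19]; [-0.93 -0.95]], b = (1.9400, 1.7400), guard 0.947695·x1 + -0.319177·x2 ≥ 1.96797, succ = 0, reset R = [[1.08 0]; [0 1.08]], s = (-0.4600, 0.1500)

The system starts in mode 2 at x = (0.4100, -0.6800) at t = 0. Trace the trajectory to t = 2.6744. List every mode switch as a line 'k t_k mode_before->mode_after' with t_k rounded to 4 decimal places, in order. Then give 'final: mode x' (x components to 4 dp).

1 1.3581 2->0
2 2.1816 0->2
final: 2 1.9688 0.3203

Mode 2: guard c·x = 1.9680 hit at Δt = 1.3581 (t = 1.3581), x⁻ = (2.1126, 0.1069) → reset → x⁺ = (1.8216, 0.2654), jump to mode 0
Mode 0: guard c·x = -0.8124 hit at Δt = 0.8235 (t = 2.1816), x⁻ = (0.8692, -0.0636) → reset → x⁺ = (1.2049, 0.3740), jump to mode 2
Mode 2: flow for 0.4928 to horizon, guard not reached → x = (1.9688, 0.3203)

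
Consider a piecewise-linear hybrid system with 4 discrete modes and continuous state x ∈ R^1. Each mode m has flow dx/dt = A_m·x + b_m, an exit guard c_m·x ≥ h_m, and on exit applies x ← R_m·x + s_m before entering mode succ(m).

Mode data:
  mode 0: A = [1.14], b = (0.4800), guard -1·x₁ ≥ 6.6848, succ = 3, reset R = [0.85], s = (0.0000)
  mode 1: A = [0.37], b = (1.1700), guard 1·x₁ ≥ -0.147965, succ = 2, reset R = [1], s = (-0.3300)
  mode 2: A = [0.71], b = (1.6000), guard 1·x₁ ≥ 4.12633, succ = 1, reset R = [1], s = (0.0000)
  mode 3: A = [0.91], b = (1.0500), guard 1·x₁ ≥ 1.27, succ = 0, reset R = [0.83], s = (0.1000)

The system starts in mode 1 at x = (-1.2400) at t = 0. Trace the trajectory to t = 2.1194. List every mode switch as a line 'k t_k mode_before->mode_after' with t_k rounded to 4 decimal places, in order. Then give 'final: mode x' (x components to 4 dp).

Mode 1: guard c·x = -0.1480 hit at Δt = 1.2159 (t = 1.2159), x⁻ = (-0.1480) → reset → x⁺ = (-0.4780), jump to mode 2
Mode 2: flow for 0.9035 to horizon, guard not reached → x = (1.1188)

1 1.2159 1->2
final: 2 1.1188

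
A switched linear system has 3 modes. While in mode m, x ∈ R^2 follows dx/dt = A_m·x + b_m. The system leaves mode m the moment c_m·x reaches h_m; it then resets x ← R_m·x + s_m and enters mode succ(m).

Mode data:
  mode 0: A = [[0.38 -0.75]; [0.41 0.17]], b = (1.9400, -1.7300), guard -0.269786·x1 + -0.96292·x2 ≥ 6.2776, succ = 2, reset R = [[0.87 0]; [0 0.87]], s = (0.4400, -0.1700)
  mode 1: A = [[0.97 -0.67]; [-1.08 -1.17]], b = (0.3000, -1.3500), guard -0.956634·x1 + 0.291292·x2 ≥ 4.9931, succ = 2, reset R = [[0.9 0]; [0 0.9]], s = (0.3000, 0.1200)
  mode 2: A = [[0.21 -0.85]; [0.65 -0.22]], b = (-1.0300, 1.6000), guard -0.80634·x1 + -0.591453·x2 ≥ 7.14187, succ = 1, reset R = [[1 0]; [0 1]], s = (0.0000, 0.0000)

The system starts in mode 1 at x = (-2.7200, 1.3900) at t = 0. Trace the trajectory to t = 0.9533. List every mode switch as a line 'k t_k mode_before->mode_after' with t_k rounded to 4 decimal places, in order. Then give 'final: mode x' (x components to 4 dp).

1 0.4652 1->2
final: 2 -5.4435 0.8532

Mode 1: guard c·x = 4.9931 hit at Δt = 0.4652 (t = 0.4652), x⁻ = (-4.6839, 1.7587) → reset → x⁺ = (-3.9155, 1.7029), jump to mode 2
Mode 2: flow for 0.4881 to horizon, guard not reached → x = (-5.4435, 0.8532)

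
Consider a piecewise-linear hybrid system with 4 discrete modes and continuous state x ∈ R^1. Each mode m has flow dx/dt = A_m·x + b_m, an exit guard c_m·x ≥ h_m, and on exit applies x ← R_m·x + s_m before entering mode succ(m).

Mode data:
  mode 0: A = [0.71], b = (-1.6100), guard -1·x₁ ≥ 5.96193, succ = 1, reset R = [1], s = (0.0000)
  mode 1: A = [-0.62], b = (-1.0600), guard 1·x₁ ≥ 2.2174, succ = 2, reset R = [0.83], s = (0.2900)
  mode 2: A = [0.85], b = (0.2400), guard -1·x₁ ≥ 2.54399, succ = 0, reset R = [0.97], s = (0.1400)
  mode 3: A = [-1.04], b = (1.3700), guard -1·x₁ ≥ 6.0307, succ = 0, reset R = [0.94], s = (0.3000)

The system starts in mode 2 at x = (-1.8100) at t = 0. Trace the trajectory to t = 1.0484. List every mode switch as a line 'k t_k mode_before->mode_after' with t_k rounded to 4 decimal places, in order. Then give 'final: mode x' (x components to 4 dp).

1 0.4616 2->0
final: 0 -4.7027

Mode 2: guard c·x = 2.5440 hit at Δt = 0.4616 (t = 0.4616), x⁻ = (-2.5440) → reset → x⁺ = (-2.3277), jump to mode 0
Mode 0: flow for 0.5868 to horizon, guard not reached → x = (-4.7027)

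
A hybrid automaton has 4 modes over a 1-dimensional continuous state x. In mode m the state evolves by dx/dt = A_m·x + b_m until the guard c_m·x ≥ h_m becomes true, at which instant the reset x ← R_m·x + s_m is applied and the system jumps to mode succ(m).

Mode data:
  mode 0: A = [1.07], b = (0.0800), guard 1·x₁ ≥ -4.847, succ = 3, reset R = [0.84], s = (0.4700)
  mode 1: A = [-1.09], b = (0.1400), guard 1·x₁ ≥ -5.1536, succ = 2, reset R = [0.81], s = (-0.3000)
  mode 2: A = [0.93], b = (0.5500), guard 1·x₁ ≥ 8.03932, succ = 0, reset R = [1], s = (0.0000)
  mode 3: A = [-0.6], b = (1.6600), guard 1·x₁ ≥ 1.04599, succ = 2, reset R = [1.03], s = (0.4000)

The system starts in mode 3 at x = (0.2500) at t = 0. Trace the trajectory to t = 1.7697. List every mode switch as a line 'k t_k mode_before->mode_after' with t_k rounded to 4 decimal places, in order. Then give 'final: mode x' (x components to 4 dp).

1 0.6337 3->2
final: 2 5.3589

Mode 3: guard c·x = 1.0460 hit at Δt = 0.6337 (t = 0.6337), x⁻ = (1.0460) → reset → x⁺ = (1.4774), jump to mode 2
Mode 2: flow for 1.1360 to horizon, guard not reached → x = (5.3589)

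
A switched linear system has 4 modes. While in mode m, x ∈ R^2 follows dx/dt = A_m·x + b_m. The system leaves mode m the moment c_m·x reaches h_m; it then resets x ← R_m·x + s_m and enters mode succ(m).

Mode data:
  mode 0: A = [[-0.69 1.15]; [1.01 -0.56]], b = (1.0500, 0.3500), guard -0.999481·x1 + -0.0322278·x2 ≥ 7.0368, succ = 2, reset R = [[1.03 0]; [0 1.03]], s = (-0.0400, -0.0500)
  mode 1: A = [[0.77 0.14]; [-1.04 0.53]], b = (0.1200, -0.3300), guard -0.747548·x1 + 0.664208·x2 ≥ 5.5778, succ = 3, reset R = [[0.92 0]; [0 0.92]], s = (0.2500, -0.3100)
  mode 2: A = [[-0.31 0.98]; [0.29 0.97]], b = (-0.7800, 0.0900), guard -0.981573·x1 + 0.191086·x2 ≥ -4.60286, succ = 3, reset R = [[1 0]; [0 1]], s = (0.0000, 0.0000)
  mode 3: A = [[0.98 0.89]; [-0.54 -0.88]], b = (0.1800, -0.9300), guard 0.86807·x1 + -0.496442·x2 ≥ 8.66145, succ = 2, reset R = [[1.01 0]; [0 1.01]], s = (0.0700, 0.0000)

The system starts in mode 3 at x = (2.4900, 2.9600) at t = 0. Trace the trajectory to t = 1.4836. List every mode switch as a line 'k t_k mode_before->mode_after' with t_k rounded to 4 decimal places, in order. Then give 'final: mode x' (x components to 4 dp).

1 1.0629 3->2
final: 2 7.1241 -1.3562

Mode 3: guard c·x = 8.6615 hit at Δt = 1.0629 (t = 1.0629), x⁻ = (8.9863, -1.7338) → reset → x⁺ = (9.1462, -1.7511), jump to mode 2
Mode 2: flow for 0.4207 to horizon, guard not reached → x = (7.1241, -1.3562)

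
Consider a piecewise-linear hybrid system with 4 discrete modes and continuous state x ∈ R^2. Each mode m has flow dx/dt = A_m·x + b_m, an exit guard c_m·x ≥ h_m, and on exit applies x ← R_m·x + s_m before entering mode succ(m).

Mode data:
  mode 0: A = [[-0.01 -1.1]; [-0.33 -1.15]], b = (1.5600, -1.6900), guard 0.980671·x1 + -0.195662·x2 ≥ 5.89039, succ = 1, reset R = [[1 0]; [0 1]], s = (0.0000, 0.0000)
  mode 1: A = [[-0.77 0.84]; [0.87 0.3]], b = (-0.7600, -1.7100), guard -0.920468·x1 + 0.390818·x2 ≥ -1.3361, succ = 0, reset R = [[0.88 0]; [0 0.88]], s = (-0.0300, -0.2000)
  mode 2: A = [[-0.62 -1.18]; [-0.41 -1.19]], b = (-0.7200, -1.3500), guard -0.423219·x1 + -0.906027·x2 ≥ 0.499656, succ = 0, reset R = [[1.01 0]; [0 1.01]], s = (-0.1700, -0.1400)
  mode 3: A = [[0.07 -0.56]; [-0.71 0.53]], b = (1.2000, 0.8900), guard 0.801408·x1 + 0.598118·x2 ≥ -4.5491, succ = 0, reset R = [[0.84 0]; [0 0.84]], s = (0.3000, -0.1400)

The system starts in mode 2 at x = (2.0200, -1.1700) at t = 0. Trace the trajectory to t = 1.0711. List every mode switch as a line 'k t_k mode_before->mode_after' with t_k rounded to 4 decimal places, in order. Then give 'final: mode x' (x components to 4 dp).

1 0.4299 2->0
final: 0 3.9269 -1.9588

Mode 2: guard c·x = 0.4997 hit at Δt = 0.4299 (t = 0.4299), x⁻ = (1.8607, -1.4206) → reset → x⁺ = (1.7093, -1.5748), jump to mode 0
Mode 0: flow for 0.6412 to horizon, guard not reached → x = (3.9269, -1.9588)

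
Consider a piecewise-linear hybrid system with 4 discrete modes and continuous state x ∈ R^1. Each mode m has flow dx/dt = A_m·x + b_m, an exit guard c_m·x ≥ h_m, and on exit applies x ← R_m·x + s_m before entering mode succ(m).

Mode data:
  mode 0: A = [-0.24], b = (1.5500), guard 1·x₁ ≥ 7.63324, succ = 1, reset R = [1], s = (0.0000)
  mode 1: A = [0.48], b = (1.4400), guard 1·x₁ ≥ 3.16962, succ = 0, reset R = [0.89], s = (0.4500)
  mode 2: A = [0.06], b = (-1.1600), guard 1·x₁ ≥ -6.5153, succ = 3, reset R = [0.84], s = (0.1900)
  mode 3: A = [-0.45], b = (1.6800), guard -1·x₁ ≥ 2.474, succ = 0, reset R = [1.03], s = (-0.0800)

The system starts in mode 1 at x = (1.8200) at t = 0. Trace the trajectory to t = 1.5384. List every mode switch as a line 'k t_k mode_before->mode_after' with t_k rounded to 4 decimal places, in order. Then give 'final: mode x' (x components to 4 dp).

Mode 1: guard c·x = 3.1696 hit at Δt = 0.5143 (t = 0.5143), x⁻ = (3.1696) → reset → x⁺ = (3.2710), jump to mode 0
Mode 0: flow for 1.0241 to horizon, guard not reached → x = (3.9655)

1 0.5143 1->0
final: 0 3.9655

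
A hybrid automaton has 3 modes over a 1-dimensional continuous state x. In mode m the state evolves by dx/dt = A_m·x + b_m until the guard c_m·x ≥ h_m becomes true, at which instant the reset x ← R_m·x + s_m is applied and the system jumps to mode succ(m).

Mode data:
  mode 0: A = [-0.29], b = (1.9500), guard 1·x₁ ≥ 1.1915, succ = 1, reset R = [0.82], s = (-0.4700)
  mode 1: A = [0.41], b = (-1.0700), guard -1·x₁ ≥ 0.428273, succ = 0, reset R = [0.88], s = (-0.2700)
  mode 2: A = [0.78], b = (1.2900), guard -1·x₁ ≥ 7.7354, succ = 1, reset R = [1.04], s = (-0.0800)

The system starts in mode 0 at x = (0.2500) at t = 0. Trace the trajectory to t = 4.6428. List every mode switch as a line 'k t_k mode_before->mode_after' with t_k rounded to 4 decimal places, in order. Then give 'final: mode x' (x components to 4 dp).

Mode 0: guard c·x = 1.1915 hit at Δt = 0.5419 (t = 0.5419), x⁻ = (1.1915) → reset → x⁺ = (0.5070), jump to mode 1
Mode 1: guard c·x = 0.4283 hit at Δt = 0.8975 (t = 1.4394), x⁻ = (-0.4283) → reset → x⁺ = (-0.6469), jump to mode 0
Mode 0: guard c·x = 1.1915 hit at Δt = 0.9893 (t = 2.4287), x⁻ = (1.1915) → reset → x⁺ = (0.5070), jump to mode 1
Mode 1: guard c·x = 0.4283 hit at Δt = 0.8975 (t = 3.3262), x⁻ = (-0.4283) → reset → x⁺ = (-0.6469), jump to mode 0
Mode 0: guard c·x = 1.1915 hit at Δt = 0.9893 (t = 4.3155), x⁻ = (1.1915) → reset → x⁺ = (0.5070), jump to mode 1
Mode 1: flow for 0.3273 to horizon, guard not reached → x = (0.2050)

1 0.5419 0->1
2 1.4394 1->0
3 2.4287 0->1
4 3.3262 1->0
5 4.3155 0->1
final: 1 0.2050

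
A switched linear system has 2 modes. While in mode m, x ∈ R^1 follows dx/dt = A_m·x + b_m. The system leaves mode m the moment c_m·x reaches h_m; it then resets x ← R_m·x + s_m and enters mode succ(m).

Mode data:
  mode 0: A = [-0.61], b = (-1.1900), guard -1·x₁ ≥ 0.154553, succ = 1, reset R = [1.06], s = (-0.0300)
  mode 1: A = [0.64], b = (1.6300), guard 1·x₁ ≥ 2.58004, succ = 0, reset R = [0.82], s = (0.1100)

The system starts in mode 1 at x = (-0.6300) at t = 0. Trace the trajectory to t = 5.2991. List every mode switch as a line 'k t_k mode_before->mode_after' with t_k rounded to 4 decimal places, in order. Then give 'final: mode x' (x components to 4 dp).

1 1.5372 1->0
2 2.9204 0->1
3 4.1373 1->0
final: 0 0.1051

Mode 1: guard c·x = 2.5800 hit at Δt = 1.5372 (t = 1.5372), x⁻ = (2.5800) → reset → x⁺ = (2.2256), jump to mode 0
Mode 0: guard c·x = 0.1546 hit at Δt = 1.3832 (t = 2.9204), x⁻ = (-0.1546) → reset → x⁺ = (-0.1938), jump to mode 1
Mode 1: guard c·x = 2.5800 hit at Δt = 1.2169 (t = 4.1373), x⁻ = (2.5800) → reset → x⁺ = (2.2256), jump to mode 0
Mode 0: flow for 1.1618 to horizon, guard not reached → x = (0.1051)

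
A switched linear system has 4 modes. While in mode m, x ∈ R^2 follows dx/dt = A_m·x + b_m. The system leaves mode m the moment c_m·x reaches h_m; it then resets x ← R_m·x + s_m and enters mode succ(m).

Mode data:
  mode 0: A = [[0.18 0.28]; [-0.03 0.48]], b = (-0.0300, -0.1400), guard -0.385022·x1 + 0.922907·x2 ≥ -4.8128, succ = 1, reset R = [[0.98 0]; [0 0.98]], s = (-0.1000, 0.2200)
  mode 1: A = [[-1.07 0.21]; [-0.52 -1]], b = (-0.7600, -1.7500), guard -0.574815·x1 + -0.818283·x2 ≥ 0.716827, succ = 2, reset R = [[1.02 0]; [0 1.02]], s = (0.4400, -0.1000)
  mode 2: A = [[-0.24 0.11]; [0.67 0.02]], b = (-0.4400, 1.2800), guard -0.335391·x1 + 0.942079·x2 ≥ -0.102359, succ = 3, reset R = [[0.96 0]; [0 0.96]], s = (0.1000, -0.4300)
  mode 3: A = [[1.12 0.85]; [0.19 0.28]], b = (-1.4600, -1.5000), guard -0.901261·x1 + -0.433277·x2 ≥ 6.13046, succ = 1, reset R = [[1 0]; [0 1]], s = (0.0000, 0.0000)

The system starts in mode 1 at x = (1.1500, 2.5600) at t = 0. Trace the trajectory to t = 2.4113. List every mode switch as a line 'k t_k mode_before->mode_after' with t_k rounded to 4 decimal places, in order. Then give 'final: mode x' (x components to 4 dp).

Mode 1: guard c·x = 0.7168 hit at Δt = 1.3411 (t = 1.3411), x⁻ = (-0.2452, -0.7037) → reset → x⁺ = (0.1899, -0.8178), jump to mode 2
Mode 2: guard c·x = -0.1024 hit at Δt = 0.5231 (t = 1.8642), x⁻ = (-0.0738, -0.1349) → reset → x⁺ = (0.0291, -0.5595), jump to mode 3
Mode 3: flow for 0.5471 to horizon, guard not reached → x = (-1.6941, -1.6157)

1 1.3411 1->2
2 1.8642 2->3
final: 3 -1.6941 -1.6157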